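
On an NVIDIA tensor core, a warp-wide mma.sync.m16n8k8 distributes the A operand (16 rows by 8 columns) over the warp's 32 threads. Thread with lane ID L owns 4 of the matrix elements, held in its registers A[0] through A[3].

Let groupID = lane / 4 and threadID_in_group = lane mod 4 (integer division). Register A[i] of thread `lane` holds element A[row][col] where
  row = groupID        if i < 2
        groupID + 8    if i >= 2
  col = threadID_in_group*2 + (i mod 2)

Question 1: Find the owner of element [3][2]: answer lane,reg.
13,0

r=3→G=3,rhi=0  c=2→T=1,p=0
L=3*4+1=13  i=0*2+0=0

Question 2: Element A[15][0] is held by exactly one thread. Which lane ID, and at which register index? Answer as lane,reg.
r=15→G=7,rhi=1  c=0→T=0,p=0
L=7*4+0=28  i=1*2+0=2

28,2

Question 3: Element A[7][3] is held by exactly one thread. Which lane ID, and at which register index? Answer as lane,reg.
29,1

r: 7->gid=7,r8=0  c: 3->tid=1,i&1=1
L=7*4+1=29  i=0*2+1=1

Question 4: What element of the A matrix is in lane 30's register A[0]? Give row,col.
7,4

30: gid=7,tid=2
[0] (7+0,2*2+0) = (7,4)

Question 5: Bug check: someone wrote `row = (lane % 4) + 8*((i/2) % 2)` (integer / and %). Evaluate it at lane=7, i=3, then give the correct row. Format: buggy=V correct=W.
buggy=11 correct=9

`(lane % 4) + 8*((i/2) % 2)`[7,3]⇒11
7: gr=1,th=3
[3] (1+8,3*2+1) = (9,7)
row: 11 vs 9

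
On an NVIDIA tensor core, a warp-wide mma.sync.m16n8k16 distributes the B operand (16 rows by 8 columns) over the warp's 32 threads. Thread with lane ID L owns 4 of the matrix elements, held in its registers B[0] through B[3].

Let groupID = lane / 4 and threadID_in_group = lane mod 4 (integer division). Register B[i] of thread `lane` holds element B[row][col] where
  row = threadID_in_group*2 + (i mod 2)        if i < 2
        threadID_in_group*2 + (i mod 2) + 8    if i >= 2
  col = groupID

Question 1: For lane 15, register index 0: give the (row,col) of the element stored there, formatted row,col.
6,3

15: grp=3,tig=3
[0] (3*2+0+0,3) = (6,3)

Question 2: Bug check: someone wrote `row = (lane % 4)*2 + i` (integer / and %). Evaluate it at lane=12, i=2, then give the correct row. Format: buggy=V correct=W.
buggy=2 correct=8

`(lane % 4)*2 + i`[12,2]->2
lane 12: g=3 (12/4), t=0 (12%4)
i=2: r=0*2+0+8=8, c=g=3
row: 2 vs 8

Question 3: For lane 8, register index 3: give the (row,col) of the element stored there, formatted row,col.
9,2

8: g=2,t=0
[3] (0*2+1+8,2) = (9,2)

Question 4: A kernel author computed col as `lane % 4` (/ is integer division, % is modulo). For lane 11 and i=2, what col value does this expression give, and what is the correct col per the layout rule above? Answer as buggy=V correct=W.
buggy=3 correct=2

`lane % 4`[11,2]->3
L=11->g=11>>2=2, t=11&3=3
[2]->row 3·2+0+8=14  col g=2
col: 3 vs 2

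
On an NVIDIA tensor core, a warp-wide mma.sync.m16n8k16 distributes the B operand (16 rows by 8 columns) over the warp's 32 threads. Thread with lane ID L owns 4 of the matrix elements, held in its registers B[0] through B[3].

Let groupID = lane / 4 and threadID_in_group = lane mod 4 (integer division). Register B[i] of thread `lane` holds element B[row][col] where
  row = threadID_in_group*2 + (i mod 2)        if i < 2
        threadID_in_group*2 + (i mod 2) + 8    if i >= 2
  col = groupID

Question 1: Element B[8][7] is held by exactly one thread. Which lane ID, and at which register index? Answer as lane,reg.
c: 7->gid=7  r: 8->r8=1,tid=0,i&1=0
L=7*4+0=28  i=1*2+0=2

28,2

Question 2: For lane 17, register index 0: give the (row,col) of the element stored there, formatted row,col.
2,4

L=17=>grp=17>>2=4, tig=17&3=1
[0]=>row 1·2+0+0=2  col grp=4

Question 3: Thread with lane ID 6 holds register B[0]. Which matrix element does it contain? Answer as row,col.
lane 6: g=1 (6/4), t=2 (6%4)
i=0: r=2*2+0+0=4, c=g=1

4,1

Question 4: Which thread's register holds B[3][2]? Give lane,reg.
9,1

c=2⇒gr=2  r=3⇒Rb=0,th=1,odd=1
L=2*4+1=9  i=0*2+1=1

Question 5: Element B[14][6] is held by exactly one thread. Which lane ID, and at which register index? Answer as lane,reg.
27,2

c=6⇒gr=6  r=14⇒Rb=1,th=3,odd=0
L=6*4+3=27  i=1*2+0=2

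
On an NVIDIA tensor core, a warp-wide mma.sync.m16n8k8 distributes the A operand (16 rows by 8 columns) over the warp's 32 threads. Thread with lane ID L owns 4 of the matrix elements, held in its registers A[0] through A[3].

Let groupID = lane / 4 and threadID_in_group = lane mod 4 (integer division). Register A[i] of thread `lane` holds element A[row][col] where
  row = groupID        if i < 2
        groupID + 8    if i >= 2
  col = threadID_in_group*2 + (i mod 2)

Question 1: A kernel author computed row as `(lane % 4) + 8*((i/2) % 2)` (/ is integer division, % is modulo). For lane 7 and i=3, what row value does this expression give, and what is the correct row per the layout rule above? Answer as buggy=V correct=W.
`(lane % 4) + 8*((i/2) % 2)`[7,3]->11
7: gid=1,tid=3
[3] (1+8,3*2+1) = (9,7)
row: 11 vs 9

buggy=11 correct=9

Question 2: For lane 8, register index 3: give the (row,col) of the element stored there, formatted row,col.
lane 8: g=2 (8/4), t=0 (8%4)
i=3: r=2+8=10, c=0*2+1=1

10,1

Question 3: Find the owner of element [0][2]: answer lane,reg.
r=0->g=0,rb=0  c=2->t=1,b0=0
L=0*4+1=1  i=0*2+0=0

1,0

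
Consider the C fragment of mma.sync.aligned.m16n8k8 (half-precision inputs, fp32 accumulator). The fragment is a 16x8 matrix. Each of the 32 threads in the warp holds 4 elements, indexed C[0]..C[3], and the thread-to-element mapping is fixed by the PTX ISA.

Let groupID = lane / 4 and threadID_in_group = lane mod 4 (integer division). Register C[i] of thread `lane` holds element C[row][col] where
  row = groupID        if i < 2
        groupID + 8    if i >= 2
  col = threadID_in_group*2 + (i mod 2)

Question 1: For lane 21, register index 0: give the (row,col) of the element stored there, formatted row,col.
lane 21: gid=5 (21/4), tid=1 (21%4)
i=0: r=5+0=5, c=1*2+0=2

5,2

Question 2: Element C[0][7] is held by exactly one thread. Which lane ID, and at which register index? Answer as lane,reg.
3,1

r:0=>grp=0,rB=0  c:7=>tig=3,lo=1
L=0*4+3=3  i=0*2+1=1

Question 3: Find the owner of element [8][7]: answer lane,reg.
r=8→G=0,rhi=1  c=7→T=3,p=1
L=0*4+3=3  i=1*2+1=3

3,3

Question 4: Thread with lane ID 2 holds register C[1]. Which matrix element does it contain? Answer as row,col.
L=2→G=2>>2=0, T=2&3=2
[1]→row 0+0=0  col 2·2+1=5

0,5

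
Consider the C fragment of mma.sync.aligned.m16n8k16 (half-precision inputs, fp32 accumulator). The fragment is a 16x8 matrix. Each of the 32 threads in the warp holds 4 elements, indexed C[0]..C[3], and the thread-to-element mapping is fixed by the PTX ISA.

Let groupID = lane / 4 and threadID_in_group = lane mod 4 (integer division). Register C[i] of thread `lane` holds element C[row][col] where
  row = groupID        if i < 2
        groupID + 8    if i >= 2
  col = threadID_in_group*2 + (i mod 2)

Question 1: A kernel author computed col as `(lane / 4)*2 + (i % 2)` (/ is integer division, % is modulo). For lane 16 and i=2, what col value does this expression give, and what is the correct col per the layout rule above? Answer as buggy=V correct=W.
`(lane / 4)*2 + (i % 2)`[16,2]->8
lane 16->16/4=4, 16 mod 4=0
i=2  r:4+8->12  c:2·0+0->0
col: 8 vs 0

buggy=8 correct=0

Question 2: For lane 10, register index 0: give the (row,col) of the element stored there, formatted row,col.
2,4

lane 10: gid=2 (10/4), tid=2 (10%4)
i=0: r=2+0=2, c=2*2+0=4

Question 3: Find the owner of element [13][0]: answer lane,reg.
20,2

r=13→G=5,rhi=1  c=0→T=0,p=0
L=5*4+0=20  i=1*2+0=2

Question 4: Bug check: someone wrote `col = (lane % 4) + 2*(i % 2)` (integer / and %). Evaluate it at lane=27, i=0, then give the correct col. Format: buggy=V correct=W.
buggy=3 correct=6

`(lane % 4) + 2*(i % 2)`[27,0]->3
27: gid=6,tid=3
[0] (6+0,3*2+0) = (6,6)
col: 3 vs 6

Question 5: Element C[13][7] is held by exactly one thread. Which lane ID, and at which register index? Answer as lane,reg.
23,3

r: 13->gid=5,r8=1  c: 7->tid=3,i&1=1
L=5*4+3=23  i=1*2+1=3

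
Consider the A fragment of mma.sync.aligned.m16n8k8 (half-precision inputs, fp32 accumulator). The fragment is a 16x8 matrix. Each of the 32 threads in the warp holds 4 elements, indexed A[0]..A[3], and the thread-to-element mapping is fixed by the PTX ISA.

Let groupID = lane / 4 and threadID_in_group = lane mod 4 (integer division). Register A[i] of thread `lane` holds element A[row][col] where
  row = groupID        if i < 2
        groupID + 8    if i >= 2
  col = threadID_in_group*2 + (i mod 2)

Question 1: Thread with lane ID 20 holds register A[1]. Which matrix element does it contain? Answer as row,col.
20: G=5,T=0
[1] (5+0,0*2+1) = (5,1)

5,1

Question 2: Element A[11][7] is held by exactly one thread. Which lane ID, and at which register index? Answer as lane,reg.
15,3

r=11⇒gr=3,Rb=1  c=7⇒th=3,odd=1
L=3*4+3=15  i=1*2+1=3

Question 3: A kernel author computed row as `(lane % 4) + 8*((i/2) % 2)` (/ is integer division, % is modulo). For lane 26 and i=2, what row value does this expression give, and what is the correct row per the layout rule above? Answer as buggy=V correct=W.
buggy=10 correct=14

`(lane % 4) + 8*((i/2) % 2)`[26,2]⇒10
lane 26⇒26/4=6, 26 mod 4=2
i=2  r:6+8⇒14  c:2·2+0⇒4
row: 10 vs 14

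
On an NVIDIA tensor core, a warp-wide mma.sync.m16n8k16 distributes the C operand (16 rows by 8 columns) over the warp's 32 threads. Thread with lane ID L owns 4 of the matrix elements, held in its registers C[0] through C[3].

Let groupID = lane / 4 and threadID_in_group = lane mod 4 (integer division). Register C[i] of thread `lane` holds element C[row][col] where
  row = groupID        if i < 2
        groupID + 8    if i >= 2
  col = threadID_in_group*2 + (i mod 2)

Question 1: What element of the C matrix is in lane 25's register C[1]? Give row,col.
25: g=6,t=1
[1] (6+0,1*2+1) = (6,3)

6,3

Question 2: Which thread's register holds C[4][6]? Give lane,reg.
r: 4->gid=4,r8=0  c: 6->tid=3,i&1=0
L=4*4+3=19  i=0*2+0=0

19,0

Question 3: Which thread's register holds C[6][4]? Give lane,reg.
r=6->g=6,rb=0  c=4->t=2,b0=0
L=6*4+2=26  i=0*2+0=0

26,0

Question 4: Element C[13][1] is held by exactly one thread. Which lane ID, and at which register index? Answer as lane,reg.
r: 13->gid=5,r8=1  c: 1->tid=0,i&1=1
L=5*4+0=20  i=1*2+1=3

20,3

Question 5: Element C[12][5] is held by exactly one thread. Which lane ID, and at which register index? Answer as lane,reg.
18,3

r=12⇒gr=4,Rb=1  c=5⇒th=2,odd=1
L=4*4+2=18  i=1*2+1=3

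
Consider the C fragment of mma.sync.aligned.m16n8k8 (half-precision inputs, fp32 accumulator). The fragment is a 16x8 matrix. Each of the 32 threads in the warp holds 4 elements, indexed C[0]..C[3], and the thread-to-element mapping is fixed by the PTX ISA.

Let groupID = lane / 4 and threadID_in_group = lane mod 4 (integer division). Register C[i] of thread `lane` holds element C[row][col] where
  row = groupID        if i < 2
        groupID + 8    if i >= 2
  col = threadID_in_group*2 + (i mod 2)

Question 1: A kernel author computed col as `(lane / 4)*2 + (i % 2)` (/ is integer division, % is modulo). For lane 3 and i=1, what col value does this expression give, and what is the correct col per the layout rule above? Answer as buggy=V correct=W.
`(lane / 4)*2 + (i % 2)`[3,1]->1
lane 3: gid=0 (3/4), tid=3 (3%4)
i=1: r=0+0=0, c=3*2+1=7
col: 1 vs 7

buggy=1 correct=7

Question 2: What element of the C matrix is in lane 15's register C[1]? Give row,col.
3,7

lane 15: G=3 (15/4), T=3 (15%4)
i=1: r=3+0=3, c=3*2+1=7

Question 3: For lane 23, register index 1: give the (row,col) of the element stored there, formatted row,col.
5,7

23: g=5,t=3
[1] (5+0,3*2+1) = (5,7)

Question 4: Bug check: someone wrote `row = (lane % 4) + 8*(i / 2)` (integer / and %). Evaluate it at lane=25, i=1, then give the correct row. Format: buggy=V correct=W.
buggy=1 correct=6

`(lane % 4) + 8*(i / 2)`[25,1]⇒1
25: gr=6,th=1
[1] (6+0,1*2+1) = (6,3)
row: 1 vs 6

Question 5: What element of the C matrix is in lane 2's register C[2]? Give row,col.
8,4

2: gid=0,tid=2
[2] (0+8,2*2+0) = (8,4)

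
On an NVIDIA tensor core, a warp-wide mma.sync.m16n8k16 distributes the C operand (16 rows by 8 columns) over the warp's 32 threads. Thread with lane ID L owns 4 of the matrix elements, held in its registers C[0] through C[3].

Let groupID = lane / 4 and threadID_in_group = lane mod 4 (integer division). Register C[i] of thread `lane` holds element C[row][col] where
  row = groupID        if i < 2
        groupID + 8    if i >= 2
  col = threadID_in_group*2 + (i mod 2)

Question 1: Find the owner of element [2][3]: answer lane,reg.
r:2=>grp=2,rB=0  c:3=>tig=1,lo=1
L=2*4+1=9  i=0*2+1=1

9,1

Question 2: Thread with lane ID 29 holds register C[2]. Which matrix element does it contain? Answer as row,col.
15,2

L=29=>grp=29>>2=7, tig=29&3=1
[2]=>row 7+8=15  col 1·2+0=2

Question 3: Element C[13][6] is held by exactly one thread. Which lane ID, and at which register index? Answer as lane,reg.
r=13⇒gr=5,Rb=1  c=6⇒th=3,odd=0
L=5*4+3=23  i=1*2+0=2

23,2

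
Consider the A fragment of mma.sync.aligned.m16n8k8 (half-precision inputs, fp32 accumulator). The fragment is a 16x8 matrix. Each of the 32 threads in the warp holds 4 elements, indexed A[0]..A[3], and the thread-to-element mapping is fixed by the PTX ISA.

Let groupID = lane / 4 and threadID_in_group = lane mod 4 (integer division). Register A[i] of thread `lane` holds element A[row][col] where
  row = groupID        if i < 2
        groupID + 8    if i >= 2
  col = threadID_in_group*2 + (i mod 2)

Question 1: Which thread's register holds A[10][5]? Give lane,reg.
r=10⇒gr=2,Rb=1  c=5⇒th=2,odd=1
L=2*4+2=10  i=1*2+1=3

10,3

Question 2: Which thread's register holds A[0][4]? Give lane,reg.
r:0=>grp=0,rB=0  c:4=>tig=2,lo=0
L=0*4+2=2  i=0*2+0=0

2,0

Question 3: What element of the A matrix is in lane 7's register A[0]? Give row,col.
7: grp=1,tig=3
[0] (1+0,3*2+0) = (1,6)

1,6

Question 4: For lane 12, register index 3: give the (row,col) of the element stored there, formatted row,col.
11,1

12: grp=3,tig=0
[3] (3+8,0*2+1) = (11,1)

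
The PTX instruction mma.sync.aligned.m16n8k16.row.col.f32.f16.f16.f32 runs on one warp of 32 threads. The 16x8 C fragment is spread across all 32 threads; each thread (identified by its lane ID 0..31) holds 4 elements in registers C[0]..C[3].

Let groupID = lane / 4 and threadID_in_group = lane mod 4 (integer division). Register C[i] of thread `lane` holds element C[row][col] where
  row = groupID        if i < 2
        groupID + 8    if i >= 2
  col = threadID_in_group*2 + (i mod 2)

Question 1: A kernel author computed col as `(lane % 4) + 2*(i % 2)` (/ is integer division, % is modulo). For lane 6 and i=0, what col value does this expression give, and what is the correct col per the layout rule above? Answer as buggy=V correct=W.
buggy=2 correct=4

`(lane % 4) + 2*(i % 2)`[6,0]→2
6: G=1,T=2
[0] (1+0,2*2+0) = (1,4)
col: 2 vs 4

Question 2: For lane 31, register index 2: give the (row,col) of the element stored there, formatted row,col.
15,6

lane 31: gid=7 (31/4), tid=3 (31%4)
i=2: r=7+8=15, c=3*2+0=6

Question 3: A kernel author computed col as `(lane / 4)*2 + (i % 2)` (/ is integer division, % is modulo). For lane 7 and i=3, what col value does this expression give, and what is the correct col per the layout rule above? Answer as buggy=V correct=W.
buggy=3 correct=7

`(lane / 4)*2 + (i % 2)`[7,3]->3
L=7->g=7>>2=1, t=7&3=3
[3]->row 1+8=9  col 3·2+1=7
col: 3 vs 7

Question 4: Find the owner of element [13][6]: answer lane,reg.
r=13→G=5,rhi=1  c=6→T=3,p=0
L=5*4+3=23  i=1*2+0=2

23,2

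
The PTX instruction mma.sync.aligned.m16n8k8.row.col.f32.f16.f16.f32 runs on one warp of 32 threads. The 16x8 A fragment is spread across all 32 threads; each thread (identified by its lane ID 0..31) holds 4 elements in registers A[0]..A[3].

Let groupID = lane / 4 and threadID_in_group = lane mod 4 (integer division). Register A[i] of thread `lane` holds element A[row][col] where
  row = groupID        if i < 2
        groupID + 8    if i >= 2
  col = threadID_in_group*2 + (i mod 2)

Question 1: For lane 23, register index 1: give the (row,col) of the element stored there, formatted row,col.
5,7

lane 23→23/4=5, 23 mod 4=3
i=1  r:5+0→5  c:2·3+1→7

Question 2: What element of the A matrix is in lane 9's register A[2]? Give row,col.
10,2

lane 9=>9/4=2, 9 mod 4=1
i=2  r:2+8=>10  c:2·1+0=>2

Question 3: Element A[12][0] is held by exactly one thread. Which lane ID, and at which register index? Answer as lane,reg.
16,2

r:12=>grp=4,rB=1  c:0=>tig=0,lo=0
L=4*4+0=16  i=1*2+0=2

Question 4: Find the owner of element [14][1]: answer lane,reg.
r=14->g=6,rb=1  c=1->t=0,b0=1
L=6*4+0=24  i=1*2+1=3

24,3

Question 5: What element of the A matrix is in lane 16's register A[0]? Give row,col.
16: grp=4,tig=0
[0] (4+0,0*2+0) = (4,0)

4,0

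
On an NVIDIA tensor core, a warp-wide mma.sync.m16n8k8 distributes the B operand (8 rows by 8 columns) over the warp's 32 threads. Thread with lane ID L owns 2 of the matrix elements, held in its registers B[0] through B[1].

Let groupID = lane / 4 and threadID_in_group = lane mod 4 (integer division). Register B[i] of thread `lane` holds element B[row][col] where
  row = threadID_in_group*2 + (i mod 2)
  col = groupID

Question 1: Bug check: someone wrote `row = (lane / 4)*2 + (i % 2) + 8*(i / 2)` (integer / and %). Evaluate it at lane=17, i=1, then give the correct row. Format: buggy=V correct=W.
`(lane / 4)*2 + (i % 2) + 8*(i / 2)`[17,1]->9
lane 17->17/4=4, 17 mod 4=1
i=1  r:2·1+1->3  c:4
row: 9 vs 3

buggy=9 correct=3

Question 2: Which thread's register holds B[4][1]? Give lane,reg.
c:1=>grp=1  r:4=>tig=2,lo=0
L=1*4+2=6  i=0=0

6,0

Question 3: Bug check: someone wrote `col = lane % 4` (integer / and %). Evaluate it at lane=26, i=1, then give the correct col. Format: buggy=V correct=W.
buggy=2 correct=6

`lane % 4`[26,1]⇒2
lane 26⇒26/4=6, 26 mod 4=2
i=1  r:2·2+1⇒5  c:6
col: 2 vs 6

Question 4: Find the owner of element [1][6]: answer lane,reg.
c:6=>grp=6  r:1=>tig=0,lo=1
L=6*4+0=24  i=1=1

24,1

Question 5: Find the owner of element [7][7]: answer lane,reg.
31,1

c: 7->gid=7  r: 7->tid=3,i&1=1
L=7*4+3=31  i=1=1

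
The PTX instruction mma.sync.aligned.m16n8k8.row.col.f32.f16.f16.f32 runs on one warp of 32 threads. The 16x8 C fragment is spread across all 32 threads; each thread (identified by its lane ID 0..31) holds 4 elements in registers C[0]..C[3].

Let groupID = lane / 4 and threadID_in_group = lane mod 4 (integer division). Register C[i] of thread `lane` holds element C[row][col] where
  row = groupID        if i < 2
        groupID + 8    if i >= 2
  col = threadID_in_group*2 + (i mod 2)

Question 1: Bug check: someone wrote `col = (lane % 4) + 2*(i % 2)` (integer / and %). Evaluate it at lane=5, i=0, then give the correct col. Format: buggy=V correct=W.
buggy=1 correct=2

`(lane % 4) + 2*(i % 2)`[5,0]->1
lane 5: gid=1 (5/4), tid=1 (5%4)
i=0: r=1+0=1, c=1*2+0=2
col: 1 vs 2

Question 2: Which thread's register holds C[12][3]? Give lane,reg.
17,3

r=12→G=4,rhi=1  c=3→T=1,p=1
L=4*4+1=17  i=1*2+1=3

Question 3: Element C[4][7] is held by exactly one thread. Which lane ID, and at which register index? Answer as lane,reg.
19,1

r=4->g=4,rb=0  c=7->t=3,b0=1
L=4*4+3=19  i=0*2+1=1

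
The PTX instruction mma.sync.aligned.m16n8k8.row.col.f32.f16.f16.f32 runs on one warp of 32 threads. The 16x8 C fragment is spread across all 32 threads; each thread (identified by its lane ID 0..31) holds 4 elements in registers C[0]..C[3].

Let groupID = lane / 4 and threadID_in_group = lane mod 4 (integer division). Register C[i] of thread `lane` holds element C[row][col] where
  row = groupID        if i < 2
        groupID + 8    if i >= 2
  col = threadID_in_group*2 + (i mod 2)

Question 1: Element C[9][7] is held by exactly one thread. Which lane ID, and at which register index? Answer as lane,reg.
r=9→G=1,rhi=1  c=7→T=3,p=1
L=1*4+3=7  i=1*2+1=3

7,3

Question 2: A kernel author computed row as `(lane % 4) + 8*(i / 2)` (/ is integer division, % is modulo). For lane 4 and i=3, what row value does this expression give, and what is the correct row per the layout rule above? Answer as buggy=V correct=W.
buggy=8 correct=9

`(lane % 4) + 8*(i / 2)`[4,3]->8
L=4->g=4>>2=1, t=4&3=0
[3]->row 1+8=9  col 0·2+1=1
row: 8 vs 9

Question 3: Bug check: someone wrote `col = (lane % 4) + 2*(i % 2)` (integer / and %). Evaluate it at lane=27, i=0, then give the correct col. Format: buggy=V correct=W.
buggy=3 correct=6

`(lane % 4) + 2*(i % 2)`[27,0]->3
L=27->gid=27>>2=6, tid=27&3=3
[0]->row 6+0=6  col 3·2+0=6
col: 3 vs 6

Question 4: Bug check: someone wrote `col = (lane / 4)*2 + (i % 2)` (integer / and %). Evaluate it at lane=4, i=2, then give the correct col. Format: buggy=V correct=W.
`(lane / 4)*2 + (i % 2)`[4,2]->2
lane 4: gid=1 (4/4), tid=0 (4%4)
i=2: r=1+8=9, c=0*2+0=0
col: 2 vs 0

buggy=2 correct=0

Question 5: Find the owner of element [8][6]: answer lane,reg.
3,2

r: 8->gid=0,r8=1  c: 6->tid=3,i&1=0
L=0*4+3=3  i=1*2+0=2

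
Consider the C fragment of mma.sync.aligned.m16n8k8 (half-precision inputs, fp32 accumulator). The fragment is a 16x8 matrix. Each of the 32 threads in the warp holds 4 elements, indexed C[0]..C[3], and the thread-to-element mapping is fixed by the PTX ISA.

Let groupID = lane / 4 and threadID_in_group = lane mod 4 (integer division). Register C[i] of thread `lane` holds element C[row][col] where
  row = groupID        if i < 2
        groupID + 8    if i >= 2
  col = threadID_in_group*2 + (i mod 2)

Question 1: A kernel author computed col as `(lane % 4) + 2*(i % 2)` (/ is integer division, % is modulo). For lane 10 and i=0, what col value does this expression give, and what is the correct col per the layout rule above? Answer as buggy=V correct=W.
buggy=2 correct=4

`(lane % 4) + 2*(i % 2)`[10,0]->2
L=10->g=10>>2=2, t=10&3=2
[0]->row 2+0=2  col 2·2+0=4
col: 2 vs 4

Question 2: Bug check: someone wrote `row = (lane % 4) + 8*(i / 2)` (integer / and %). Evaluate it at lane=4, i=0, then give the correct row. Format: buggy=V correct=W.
`(lane % 4) + 8*(i / 2)`[4,0]->0
L=4->g=4>>2=1, t=4&3=0
[0]->row 1+0=1  col 0·2+0=0
row: 0 vs 1

buggy=0 correct=1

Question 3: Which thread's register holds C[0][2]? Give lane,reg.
r:0=>grp=0,rB=0  c:2=>tig=1,lo=0
L=0*4+1=1  i=0*2+0=0

1,0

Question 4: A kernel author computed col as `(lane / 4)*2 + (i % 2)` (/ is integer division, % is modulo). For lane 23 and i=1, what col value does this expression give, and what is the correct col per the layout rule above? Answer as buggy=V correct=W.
buggy=11 correct=7

`(lane / 4)*2 + (i % 2)`[23,1]=>11
lane 23: grp=5 (23/4), tig=3 (23%4)
i=1: r=5+0=5, c=3*2+1=7
col: 11 vs 7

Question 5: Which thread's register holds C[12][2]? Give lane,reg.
r=12⇒gr=4,Rb=1  c=2⇒th=1,odd=0
L=4*4+1=17  i=1*2+0=2

17,2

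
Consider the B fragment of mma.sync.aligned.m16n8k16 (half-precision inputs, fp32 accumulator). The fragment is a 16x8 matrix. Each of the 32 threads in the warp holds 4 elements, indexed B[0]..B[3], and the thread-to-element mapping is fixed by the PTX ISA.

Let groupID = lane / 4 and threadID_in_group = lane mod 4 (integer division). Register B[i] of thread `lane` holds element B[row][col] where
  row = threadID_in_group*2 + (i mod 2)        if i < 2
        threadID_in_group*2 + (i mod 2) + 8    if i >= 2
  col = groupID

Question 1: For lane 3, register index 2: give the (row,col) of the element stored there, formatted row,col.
14,0

lane 3: grp=0 (3/4), tig=3 (3%4)
i=2: r=3*2+0+8=14, c=grp=0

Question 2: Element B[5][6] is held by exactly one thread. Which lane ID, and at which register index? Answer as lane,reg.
26,1

c=6->g=6  r=5->rb=0,t=2,b0=1
L=6*4+2=26  i=0*2+1=1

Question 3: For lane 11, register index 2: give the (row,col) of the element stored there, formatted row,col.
14,2

L=11⇒gr=11>>2=2, th=11&3=3
[2]⇒row 3·2+0+8=14  col gr=2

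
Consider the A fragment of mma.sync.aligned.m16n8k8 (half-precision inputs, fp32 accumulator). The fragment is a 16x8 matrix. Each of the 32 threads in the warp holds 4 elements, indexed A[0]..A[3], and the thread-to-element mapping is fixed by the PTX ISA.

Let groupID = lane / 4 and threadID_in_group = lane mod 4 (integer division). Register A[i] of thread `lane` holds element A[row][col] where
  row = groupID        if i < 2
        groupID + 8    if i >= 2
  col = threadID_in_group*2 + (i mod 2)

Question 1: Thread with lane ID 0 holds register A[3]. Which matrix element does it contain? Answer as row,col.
8,1

L=0⇒gr=0>>2=0, th=0&3=0
[3]⇒row 0+8=8  col 0·2+1=1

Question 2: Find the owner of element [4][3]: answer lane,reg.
17,1

r=4→G=4,rhi=0  c=3→T=1,p=1
L=4*4+1=17  i=0*2+1=1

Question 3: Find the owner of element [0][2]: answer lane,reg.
1,0

r=0->g=0,rb=0  c=2->t=1,b0=0
L=0*4+1=1  i=0*2+0=0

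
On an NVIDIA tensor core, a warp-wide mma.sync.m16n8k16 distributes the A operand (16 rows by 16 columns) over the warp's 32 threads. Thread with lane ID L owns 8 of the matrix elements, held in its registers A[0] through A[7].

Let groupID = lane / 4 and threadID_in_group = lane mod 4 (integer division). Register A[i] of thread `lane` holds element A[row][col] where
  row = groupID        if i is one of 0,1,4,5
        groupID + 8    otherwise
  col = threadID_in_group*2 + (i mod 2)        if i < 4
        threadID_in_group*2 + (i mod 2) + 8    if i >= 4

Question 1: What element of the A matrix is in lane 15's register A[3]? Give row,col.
11,7

L=15=>grp=15>>2=3, tig=15&3=3
[3]=>row 3+8=11  col 3·2+1+0=7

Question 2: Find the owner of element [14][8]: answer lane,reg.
r=14->g=6,rb=1  c=8->cb=1,t=0,b0=0
L=6*4+0=24  i=1*4+1*2+0=6

24,6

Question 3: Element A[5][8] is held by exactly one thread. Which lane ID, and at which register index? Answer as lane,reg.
20,4

r=5⇒gr=5,Rb=0  c=8⇒Cb=1,th=0,odd=0
L=5*4+0=20  i=1*4+0*2+0=4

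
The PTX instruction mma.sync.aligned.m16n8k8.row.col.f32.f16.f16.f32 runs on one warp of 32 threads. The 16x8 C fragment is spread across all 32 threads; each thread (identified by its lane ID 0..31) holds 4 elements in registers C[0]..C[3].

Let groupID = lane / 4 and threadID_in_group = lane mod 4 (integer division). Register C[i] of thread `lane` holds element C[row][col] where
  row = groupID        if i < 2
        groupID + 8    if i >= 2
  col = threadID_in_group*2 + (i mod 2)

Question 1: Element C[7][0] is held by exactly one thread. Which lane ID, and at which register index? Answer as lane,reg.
28,0

r=7->g=7,rb=0  c=0->t=0,b0=0
L=7*4+0=28  i=0*2+0=0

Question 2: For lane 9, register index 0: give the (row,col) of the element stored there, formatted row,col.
2,2

9: grp=2,tig=1
[0] (2+0,1*2+0) = (2,2)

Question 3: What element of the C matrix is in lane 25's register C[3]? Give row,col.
lane 25: gid=6 (25/4), tid=1 (25%4)
i=3: r=6+8=14, c=1*2+1=3

14,3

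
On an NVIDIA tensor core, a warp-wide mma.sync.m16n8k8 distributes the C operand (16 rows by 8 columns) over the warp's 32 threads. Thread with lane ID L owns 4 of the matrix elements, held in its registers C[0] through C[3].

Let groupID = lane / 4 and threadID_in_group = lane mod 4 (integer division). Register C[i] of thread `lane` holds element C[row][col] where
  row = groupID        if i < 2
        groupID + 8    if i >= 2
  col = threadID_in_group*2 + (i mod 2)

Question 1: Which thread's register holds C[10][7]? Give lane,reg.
r=10⇒gr=2,Rb=1  c=7⇒th=3,odd=1
L=2*4+3=11  i=1*2+1=3

11,3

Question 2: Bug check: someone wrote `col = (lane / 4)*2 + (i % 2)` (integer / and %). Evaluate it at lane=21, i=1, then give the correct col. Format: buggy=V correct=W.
buggy=11 correct=3

`(lane / 4)*2 + (i % 2)`[21,1]->11
lane 21->21/4=5, 21 mod 4=1
i=1  r:5+0->5  c:2·1+1->3
col: 11 vs 3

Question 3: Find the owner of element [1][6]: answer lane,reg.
7,0

r=1→G=1,rhi=0  c=6→T=3,p=0
L=1*4+3=7  i=0*2+0=0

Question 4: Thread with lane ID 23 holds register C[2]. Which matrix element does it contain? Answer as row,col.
13,6

L=23⇒gr=23>>2=5, th=23&3=3
[2]⇒row 5+8=13  col 3·2+0=6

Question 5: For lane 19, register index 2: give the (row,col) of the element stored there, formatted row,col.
12,6

L=19=>grp=19>>2=4, tig=19&3=3
[2]=>row 4+8=12  col 3·2+0=6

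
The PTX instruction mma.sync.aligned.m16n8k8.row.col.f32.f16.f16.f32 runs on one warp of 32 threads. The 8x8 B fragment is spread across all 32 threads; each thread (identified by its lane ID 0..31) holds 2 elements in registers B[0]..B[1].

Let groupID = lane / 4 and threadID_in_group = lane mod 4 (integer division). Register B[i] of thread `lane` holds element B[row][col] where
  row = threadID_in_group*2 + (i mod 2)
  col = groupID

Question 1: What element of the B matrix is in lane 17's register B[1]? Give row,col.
3,4

17: G=4,T=1
[1] (1*2+1,4) = (3,4)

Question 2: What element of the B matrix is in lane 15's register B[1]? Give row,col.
lane 15: gr=3 (15/4), th=3 (15%4)
i=1: r=3*2+1=7, c=gr=3

7,3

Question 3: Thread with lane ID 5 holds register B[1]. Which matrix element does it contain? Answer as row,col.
5: grp=1,tig=1
[1] (1*2+1,1) = (3,1)

3,1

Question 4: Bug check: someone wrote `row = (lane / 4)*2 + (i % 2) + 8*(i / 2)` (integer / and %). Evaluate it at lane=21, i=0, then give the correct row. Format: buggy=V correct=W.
buggy=10 correct=2

`(lane / 4)*2 + (i % 2) + 8*(i / 2)`[21,0]=>10
lane 21=>21/4=5, 21 mod 4=1
i=0  r:2·1+0=>2  c:5
row: 10 vs 2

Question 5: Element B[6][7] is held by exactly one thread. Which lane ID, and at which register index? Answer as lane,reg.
c=7->g=7  r=6->t=3,b0=0
L=7*4+3=31  i=0=0

31,0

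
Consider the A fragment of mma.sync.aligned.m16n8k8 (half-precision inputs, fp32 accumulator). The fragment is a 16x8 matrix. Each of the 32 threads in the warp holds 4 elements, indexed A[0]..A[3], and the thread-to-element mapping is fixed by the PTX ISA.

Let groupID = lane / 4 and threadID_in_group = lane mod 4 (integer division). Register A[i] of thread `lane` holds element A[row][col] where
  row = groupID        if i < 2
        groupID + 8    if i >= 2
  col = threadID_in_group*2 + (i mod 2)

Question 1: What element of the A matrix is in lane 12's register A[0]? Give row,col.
lane 12: g=3 (12/4), t=0 (12%4)
i=0: r=3+0=3, c=0*2+0=0

3,0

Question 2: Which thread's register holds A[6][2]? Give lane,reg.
r=6→G=6,rhi=0  c=2→T=1,p=0
L=6*4+1=25  i=0*2+0=0

25,0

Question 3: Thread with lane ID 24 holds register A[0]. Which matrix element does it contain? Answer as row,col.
lane 24→24/4=6, 24 mod 4=0
i=0  r:6+0→6  c:2·0+0→0

6,0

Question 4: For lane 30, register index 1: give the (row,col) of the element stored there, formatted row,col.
lane 30->30/4=7, 30 mod 4=2
i=1  r:7+0->7  c:2·2+1->5

7,5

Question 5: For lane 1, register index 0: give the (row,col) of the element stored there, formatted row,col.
lane 1: grp=0 (1/4), tig=1 (1%4)
i=0: r=0+0=0, c=1*2+0=2

0,2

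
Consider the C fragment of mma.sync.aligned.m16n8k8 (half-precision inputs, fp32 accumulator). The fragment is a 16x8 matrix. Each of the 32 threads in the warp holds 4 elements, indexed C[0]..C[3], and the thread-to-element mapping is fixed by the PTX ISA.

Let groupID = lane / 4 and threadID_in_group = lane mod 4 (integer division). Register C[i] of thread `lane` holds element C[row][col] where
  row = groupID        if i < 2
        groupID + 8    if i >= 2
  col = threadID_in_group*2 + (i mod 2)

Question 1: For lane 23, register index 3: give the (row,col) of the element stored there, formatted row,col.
13,7

lane 23: G=5 (23/4), T=3 (23%4)
i=3: r=5+8=13, c=3*2+1=7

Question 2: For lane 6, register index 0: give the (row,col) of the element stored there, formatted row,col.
lane 6->6/4=1, 6 mod 4=2
i=0  r:1+0->1  c:2·2+0->4

1,4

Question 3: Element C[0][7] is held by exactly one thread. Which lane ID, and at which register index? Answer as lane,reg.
3,1

r=0->g=0,rb=0  c=7->t=3,b0=1
L=0*4+3=3  i=0*2+1=1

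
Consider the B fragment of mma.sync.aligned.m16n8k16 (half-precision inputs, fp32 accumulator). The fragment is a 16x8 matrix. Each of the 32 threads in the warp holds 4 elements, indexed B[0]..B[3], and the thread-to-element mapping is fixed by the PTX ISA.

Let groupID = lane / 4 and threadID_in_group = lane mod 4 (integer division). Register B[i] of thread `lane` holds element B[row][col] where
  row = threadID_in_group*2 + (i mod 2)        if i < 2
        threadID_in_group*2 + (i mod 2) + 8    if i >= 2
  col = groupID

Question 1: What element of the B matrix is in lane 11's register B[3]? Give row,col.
15,2

lane 11: g=2 (11/4), t=3 (11%4)
i=3: r=3*2+1+8=15, c=g=2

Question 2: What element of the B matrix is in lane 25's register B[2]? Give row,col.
10,6

25: g=6,t=1
[2] (1*2+0+8,6) = (10,6)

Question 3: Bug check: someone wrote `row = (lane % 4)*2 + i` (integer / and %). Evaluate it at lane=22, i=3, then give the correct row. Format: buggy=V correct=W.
`(lane % 4)*2 + i`[22,3]=>7
L=22=>grp=22>>2=5, tig=22&3=2
[3]=>row 2·2+1+8=13  col grp=5
row: 7 vs 13

buggy=7 correct=13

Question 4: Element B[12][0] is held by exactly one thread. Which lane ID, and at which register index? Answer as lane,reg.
c: 0->gid=0  r: 12->r8=1,tid=2,i&1=0
L=0*4+2=2  i=1*2+0=2

2,2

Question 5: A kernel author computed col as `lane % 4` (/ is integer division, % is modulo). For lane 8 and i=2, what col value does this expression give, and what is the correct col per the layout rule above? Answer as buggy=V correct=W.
buggy=0 correct=2

`lane % 4`[8,2]⇒0
lane 8: gr=2 (8/4), th=0 (8%4)
i=2: r=0*2+0+8=8, c=gr=2
col: 0 vs 2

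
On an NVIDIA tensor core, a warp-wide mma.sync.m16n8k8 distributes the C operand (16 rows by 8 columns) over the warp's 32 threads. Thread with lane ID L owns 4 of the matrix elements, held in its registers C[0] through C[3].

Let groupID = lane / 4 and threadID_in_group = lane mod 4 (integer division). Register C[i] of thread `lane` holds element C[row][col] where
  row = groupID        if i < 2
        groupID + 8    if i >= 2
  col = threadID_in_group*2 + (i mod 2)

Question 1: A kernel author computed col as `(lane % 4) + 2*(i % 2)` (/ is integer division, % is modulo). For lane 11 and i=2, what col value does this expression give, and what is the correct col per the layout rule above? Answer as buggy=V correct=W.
buggy=3 correct=6

`(lane % 4) + 2*(i % 2)`[11,2]→3
11: G=2,T=3
[2] (2+8,3*2+0) = (10,6)
col: 3 vs 6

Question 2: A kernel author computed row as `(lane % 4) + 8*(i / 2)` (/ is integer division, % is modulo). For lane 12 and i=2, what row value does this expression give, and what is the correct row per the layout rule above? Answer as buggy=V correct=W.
buggy=8 correct=11

`(lane % 4) + 8*(i / 2)`[12,2]->8
lane 12: gid=3 (12/4), tid=0 (12%4)
i=2: r=3+8=11, c=0*2+0=0
row: 8 vs 11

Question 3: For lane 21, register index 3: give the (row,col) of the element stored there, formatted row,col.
13,3

lane 21⇒21/4=5, 21 mod 4=1
i=3  r:5+8⇒13  c:2·1+1⇒3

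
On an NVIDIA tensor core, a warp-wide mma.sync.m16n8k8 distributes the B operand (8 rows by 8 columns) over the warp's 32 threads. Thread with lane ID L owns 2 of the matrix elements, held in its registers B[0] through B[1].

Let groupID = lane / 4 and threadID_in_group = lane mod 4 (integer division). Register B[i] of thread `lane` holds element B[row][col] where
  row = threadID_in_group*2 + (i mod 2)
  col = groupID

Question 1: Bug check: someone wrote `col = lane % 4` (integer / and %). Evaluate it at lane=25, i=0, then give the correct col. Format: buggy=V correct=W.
`lane % 4`[25,0]->1
lane 25: g=6 (25/4), t=1 (25%4)
i=0: r=1*2+0=2, c=g=6
col: 1 vs 6

buggy=1 correct=6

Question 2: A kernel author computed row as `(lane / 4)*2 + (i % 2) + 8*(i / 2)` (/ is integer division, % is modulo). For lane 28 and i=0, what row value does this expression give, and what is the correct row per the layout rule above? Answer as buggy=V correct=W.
buggy=14 correct=0

`(lane / 4)*2 + (i % 2) + 8*(i / 2)`[28,0]->14
28: g=7,t=0
[0] (0*2+0,7) = (0,7)
row: 14 vs 0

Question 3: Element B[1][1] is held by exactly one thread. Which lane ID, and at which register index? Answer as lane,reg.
c: 1->gid=1  r: 1->tid=0,i&1=1
L=1*4+0=4  i=1=1

4,1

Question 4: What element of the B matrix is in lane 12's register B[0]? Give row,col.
0,3

lane 12: G=3 (12/4), T=0 (12%4)
i=0: r=0*2+0=0, c=G=3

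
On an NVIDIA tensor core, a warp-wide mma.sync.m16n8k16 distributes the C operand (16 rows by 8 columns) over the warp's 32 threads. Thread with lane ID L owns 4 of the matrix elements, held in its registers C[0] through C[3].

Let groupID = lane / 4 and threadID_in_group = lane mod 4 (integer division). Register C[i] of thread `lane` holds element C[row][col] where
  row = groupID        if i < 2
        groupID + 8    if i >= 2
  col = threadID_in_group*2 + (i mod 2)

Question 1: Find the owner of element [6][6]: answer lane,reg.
r:6=>grp=6,rB=0  c:6=>tig=3,lo=0
L=6*4+3=27  i=0*2+0=0

27,0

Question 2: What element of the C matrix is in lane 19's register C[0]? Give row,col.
4,6

19: G=4,T=3
[0] (4+0,3*2+0) = (4,6)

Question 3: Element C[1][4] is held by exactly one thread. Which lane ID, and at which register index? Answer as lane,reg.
r=1->g=1,rb=0  c=4->t=2,b0=0
L=1*4+2=6  i=0*2+0=0

6,0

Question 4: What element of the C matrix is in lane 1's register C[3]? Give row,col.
8,3

L=1=>grp=1>>2=0, tig=1&3=1
[3]=>row 0+8=8  col 1·2+1=3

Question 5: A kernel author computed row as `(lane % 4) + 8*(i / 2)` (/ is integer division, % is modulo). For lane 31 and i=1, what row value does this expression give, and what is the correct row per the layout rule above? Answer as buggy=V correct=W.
`(lane % 4) + 8*(i / 2)`[31,1]=>3
lane 31: grp=7 (31/4), tig=3 (31%4)
i=1: r=7+0=7, c=3*2+1=7
row: 3 vs 7

buggy=3 correct=7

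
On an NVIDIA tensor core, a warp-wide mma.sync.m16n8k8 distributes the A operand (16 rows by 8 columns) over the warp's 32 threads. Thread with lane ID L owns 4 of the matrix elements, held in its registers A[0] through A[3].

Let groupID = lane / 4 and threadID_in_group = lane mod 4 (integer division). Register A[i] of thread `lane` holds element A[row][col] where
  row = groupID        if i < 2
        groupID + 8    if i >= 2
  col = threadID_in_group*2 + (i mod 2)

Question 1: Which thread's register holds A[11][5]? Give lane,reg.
r:11=>grp=3,rB=1  c:5=>tig=2,lo=1
L=3*4+2=14  i=1*2+1=3

14,3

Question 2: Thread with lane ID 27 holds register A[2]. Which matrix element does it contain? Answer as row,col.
14,6

lane 27⇒27/4=6, 27 mod 4=3
i=2  r:6+8⇒14  c:2·3+0⇒6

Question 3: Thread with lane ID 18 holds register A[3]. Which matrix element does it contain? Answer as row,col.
12,5

lane 18: g=4 (18/4), t=2 (18%4)
i=3: r=4+8=12, c=2*2+1=5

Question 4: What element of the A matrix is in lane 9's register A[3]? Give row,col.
lane 9: G=2 (9/4), T=1 (9%4)
i=3: r=2+8=10, c=1*2+1=3

10,3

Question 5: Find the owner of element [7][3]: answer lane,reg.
29,1

r=7->g=7,rb=0  c=3->t=1,b0=1
L=7*4+1=29  i=0*2+1=1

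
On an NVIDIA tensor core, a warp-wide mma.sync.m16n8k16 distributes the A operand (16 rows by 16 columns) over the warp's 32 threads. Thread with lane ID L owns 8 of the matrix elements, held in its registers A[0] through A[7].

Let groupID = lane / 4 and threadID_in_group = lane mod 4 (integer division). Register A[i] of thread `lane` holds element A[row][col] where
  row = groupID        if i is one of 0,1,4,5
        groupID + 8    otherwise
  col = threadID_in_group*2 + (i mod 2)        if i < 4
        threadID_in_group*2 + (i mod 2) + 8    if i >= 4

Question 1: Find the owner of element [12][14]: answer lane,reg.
r: 12->gid=4,r8=1  c: 14->c8=1,tid=3,i&1=0
L=4*4+3=19  i=1*4+1*2+0=6

19,6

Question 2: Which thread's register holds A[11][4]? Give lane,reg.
14,2

r=11->g=3,rb=1  c=4->cb=0,t=2,b0=0
L=3*4+2=14  i=0*4+1*2+0=2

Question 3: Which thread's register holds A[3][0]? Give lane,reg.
r:3=>grp=3,rB=0  c:0=>cB=0,tig=0,lo=0
L=3*4+0=12  i=0*4+0*2+0=0

12,0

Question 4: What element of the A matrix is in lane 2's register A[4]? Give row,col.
0,12

lane 2⇒2/4=0, 2 mod 4=2
i=4  r:0+0⇒0  c:2·2+0+8⇒12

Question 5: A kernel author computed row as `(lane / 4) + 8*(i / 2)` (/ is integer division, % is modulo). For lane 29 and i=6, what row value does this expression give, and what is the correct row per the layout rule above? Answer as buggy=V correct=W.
`(lane / 4) + 8*(i / 2)`[29,6]->31
29: g=7,t=1
[6] (7+8,1*2+0+8) = (15,10)
row: 31 vs 15

buggy=31 correct=15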